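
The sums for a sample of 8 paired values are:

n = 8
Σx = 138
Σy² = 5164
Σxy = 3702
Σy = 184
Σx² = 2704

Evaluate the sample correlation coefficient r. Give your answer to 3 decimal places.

r = (nΣxy − ΣxΣy) / √[(nΣx² − (Σx)²)(nΣy² − (Σy)²)]
Numerator: 8×3702 − 138×184 = 4224
Denominator: √[(21632 − 19044)(41312 − 33856)] = √[2588 × 7456] = 4392.7358
r = 4224 / 4392.7358 ≈ 0.962

0.962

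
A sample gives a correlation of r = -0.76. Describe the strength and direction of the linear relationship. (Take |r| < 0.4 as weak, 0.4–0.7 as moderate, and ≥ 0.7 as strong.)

r = -0.76 < 0 so the relationship is negative.
|r| = 0.76, which falls in the strong range.

strong negative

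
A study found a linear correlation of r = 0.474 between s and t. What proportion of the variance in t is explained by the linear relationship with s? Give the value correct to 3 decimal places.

r² = (0.474)² = 0.225

0.225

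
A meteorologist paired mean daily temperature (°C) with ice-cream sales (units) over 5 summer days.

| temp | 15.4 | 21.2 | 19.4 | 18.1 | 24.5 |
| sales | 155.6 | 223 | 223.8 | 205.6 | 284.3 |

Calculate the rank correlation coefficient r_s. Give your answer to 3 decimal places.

Rank temp: 1, 4, 3, 2, 5
Rank sales: 1, 3, 4, 2, 5
d = rank(temp) − rank(sales): 0, 1, -1, 0, 0; Σd² = 2
ρ = 1 − 6Σd² / [n(n²−1)] = 1 − 6×2 / (5×24) = 1 − 12/120 ≈ 0.900

0.900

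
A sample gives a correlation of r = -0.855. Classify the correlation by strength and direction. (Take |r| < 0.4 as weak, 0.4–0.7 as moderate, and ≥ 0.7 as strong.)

strong negative

r = -0.855 < 0 so the relationship is negative.
|r| = 0.855, which falls in the strong range.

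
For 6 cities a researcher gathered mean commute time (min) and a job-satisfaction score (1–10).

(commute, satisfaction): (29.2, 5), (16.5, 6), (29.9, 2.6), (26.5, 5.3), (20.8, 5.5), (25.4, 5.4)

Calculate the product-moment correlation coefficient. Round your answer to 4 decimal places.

n = 6, Σx = 148.3, Σy = 29.8, Σx² = 3798.95, Σy² = 155.26, Σxy = 714.75
nΣxy − ΣxΣy = 4288.5 − 4419.34 = -130.84
nΣx² − (Σx)² = 22793.7 − 21992.89 = 800.81; nΣy² − (Σy)² = 931.56 − 888.04 = 43.52
r = -130.84 / √(800.81 × 43.52) = -130.84 / 186.6849 ≈ -0.7009

-0.7009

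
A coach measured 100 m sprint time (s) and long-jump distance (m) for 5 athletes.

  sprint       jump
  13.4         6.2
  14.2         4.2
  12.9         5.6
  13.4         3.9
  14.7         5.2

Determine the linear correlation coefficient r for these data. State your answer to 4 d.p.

n = 5, Σx = 68.6, Σy = 25.1, Σx² = 943.26, Σy² = 129.69, Σxy = 343.66
nΣxy − ΣxΣy = 1718.3 − 1721.86 = -3.56
nΣx² − (Σx)² = 4716.3 − 4705.96 = 10.34; nΣy² − (Σy)² = 648.45 − 630.01 = 18.44
r = -3.56 / √(10.34 × 18.44) = -3.56 / 13.8083 ≈ -0.2578

-0.2578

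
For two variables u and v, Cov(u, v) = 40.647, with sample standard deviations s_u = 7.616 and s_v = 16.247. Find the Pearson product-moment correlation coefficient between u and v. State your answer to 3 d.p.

r = Cov(u,v) / (s_u · s_v) = 40.647 / (7.616 × 16.247)
  = 40.647 / 123.7372 ≈ 0.328

0.328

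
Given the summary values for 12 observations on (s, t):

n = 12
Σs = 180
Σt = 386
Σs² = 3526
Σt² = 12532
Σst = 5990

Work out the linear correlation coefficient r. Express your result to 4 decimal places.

0.6470

r = (nΣst − ΣsΣt) / √[(nΣs² − (Σs)²)(nΣt² − (Σt)²)]
Numerator: 12×5990 − 180×386 = 2400
Denominator: √[(42312 − 32400)(150384 − 148996)] = √[9912 × 1388] = 3709.1584
r = 2400 / 3709.1584 ≈ 0.6470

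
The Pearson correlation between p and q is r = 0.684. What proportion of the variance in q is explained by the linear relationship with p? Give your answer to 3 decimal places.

r² = (0.684)² = 0.468

0.468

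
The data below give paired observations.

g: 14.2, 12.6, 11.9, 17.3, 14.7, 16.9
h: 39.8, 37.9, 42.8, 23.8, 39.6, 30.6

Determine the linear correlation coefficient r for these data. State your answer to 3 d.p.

n = 6, Σg = 87.6, Σh = 214.5, Σg² = 1303, Σh² = 7923.25, Σgh = 3063.02
nΣgh − ΣgΣh = 18378.12 − 18790.2 = -412.08
nΣg² − (Σg)² = 7818 − 7673.76 = 144.24; nΣh² − (Σh)² = 47539.5 − 46010.25 = 1529.25
r = -412.08 / √(144.24 × 1529.25) = -412.08 / 469.6584 ≈ -0.877

-0.877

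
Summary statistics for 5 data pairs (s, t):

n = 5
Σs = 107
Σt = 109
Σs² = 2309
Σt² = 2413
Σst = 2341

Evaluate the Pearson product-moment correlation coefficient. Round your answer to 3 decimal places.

0.316

r = (nΣst − ΣsΣt) / √[(nΣs² − (Σs)²)(nΣt² − (Σt)²)]
Numerator: 5×2341 − 107×109 = 42
Denominator: √[(11545 − 11449)(12065 − 11881)] = √[96 × 184] = 132.9060
r = 42 / 132.9060 ≈ 0.316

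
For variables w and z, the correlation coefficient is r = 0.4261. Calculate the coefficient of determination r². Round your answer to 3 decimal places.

r² = (0.4261)² = 0.182

0.182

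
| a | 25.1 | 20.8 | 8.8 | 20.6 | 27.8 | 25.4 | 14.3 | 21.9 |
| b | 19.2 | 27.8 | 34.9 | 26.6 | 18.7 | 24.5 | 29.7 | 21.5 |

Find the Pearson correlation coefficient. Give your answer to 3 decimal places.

-0.920

n = 8, Σa = 164.7, Σb = 202.9, Σa² = 3666.55, Σb² = 5361.33, Σab = 3952.96
nΣab − ΣaΣb = 31623.68 − 33417.63 = -1793.95
nΣa² − (Σa)² = 29332.4 − 27126.09 = 2206.31; nΣb² − (Σb)² = 42890.64 − 41168.41 = 1722.23
r = -1793.95 / √(2206.31 × 1722.23) = -1793.95 / 1949.3007 ≈ -0.920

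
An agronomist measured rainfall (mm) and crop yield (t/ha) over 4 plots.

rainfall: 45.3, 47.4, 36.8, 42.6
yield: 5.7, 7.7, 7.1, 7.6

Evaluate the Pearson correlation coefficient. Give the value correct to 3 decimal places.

-0.061

n = 4, Σx = 172.1, Σy = 28.1, Σx² = 7467.85, Σy² = 199.95, Σxy = 1208.23
nΣxy − ΣxΣy = 4832.92 − 4836.01 = -3.09
nΣx² − (Σx)² = 29871.4 − 29618.41 = 252.99; nΣy² − (Σy)² = 799.8 − 789.61 = 10.19
r = -3.09 / √(252.99 × 10.19) = -3.09 / 50.7737 ≈ -0.061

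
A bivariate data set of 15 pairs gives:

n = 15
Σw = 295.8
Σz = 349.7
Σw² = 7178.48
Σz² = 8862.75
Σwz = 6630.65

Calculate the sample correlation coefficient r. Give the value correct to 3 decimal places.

r = (nΣwz − ΣwΣz) / √[(nΣw² − (Σw)²)(nΣz² − (Σz)²)]
Numerator: 15×6630.65 − 295.8×349.7 = -3981.51
Denominator: √[(107677.2 − 87497.64)(132941.25 − 122290.09)] = √[20179.56 × 10651.16] = 14660.6863
r = -3981.51 / 14660.6863 ≈ -0.272

-0.272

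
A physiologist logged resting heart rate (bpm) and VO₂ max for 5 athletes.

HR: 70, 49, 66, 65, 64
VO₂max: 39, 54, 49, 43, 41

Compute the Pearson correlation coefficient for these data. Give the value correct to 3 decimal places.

n = 5, Σx = 314, Σy = 226, Σx² = 19978, Σy² = 10368, Σxy = 14029
nΣxy − ΣxΣy = 70145 − 70964 = -819
nΣx² − (Σx)² = 99890 − 98596 = 1294; nΣy² − (Σy)² = 51840 − 51076 = 764
r = -819 / √(1294 × 764) = -819 / 994.2917 ≈ -0.824

-0.824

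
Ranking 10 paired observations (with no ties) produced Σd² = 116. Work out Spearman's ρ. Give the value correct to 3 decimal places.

0.297

ρ = 1 − 6Σd² / [n(n²−1)] = 1 − 6×116 / (10×99)
  = 1 − 696/990 = 1 − 0.7030 ≈ 0.297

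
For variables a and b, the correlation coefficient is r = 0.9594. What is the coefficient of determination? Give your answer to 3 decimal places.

0.920

r² = (0.9594)² = 0.920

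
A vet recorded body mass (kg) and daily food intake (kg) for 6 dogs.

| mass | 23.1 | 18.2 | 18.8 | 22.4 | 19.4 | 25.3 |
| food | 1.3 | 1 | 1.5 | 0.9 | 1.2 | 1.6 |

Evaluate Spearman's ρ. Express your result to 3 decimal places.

0.429

Rank mass: 5, 1, 2, 4, 3, 6
Rank food: 4, 2, 5, 1, 3, 6
d = rank(mass) − rank(food): 1, -1, -3, 3, 0, 0; Σd² = 20
ρ = 1 − 6Σd² / [n(n²−1)] = 1 − 6×20 / (6×35) = 1 − 120/210 ≈ 0.429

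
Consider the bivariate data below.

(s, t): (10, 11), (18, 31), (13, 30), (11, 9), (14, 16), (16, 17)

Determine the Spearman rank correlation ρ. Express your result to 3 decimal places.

Rank s: 1, 6, 3, 2, 4, 5
Rank t: 2, 6, 5, 1, 3, 4
d = rank(s) − rank(t): -1, 0, -2, 1, 1, 1; Σd² = 8
ρ = 1 − 6Σd² / [n(n²−1)] = 1 − 6×8 / (6×35) = 1 − 48/210 ≈ 0.771

0.771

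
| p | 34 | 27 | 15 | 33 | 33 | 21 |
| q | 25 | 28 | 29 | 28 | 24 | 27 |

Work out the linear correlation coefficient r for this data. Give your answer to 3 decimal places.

-0.662

n = 6, Σp = 163, Σq = 161, Σp² = 4729, Σq² = 4339, Σpq = 4324
nΣpq − ΣpΣq = 25944 − 26243 = -299
nΣp² − (Σp)² = 28374 − 26569 = 1805; nΣq² − (Σq)² = 26034 − 25921 = 113
r = -299 / √(1805 × 113) = -299 / 451.6248 ≈ -0.662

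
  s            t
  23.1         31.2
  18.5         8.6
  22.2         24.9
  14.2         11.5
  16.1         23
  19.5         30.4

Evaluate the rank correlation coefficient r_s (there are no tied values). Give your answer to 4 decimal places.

0.7714

Rank s: 6, 3, 5, 1, 2, 4
Rank t: 6, 1, 4, 2, 3, 5
d = rank(s) − rank(t): 0, 2, 1, -1, -1, -1; Σd² = 8
ρ = 1 − 6Σd² / [n(n²−1)] = 1 − 6×8 / (6×35) = 1 − 48/210 ≈ 0.7714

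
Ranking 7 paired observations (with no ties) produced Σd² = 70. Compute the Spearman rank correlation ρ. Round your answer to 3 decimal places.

ρ = 1 − 6Σd² / [n(n²−1)] = 1 − 6×70 / (7×48)
  = 1 − 420/336 = 1 − 1.2500 ≈ -0.250

-0.250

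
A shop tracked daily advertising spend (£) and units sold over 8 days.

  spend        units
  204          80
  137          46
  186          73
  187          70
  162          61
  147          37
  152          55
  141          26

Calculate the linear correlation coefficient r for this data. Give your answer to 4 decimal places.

n = 8, Σx = 1316, Σy = 448, Σx² = 220788, Σy² = 27536, Σxy = 76637
nΣxy − ΣxΣy = 613096 − 589568 = 23528
nΣx² − (Σx)² = 1766304 − 1731856 = 34448; nΣy² − (Σy)² = 220288 − 200704 = 19584
r = 23528 / √(34448 × 19584) = 23528 / 25973.6334 ≈ 0.9058

0.9058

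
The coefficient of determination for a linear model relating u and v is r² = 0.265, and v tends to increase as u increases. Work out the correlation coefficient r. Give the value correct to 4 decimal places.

|r| = √0.265 = 0.5148
The association is positive, so r = 0.5148.

0.5148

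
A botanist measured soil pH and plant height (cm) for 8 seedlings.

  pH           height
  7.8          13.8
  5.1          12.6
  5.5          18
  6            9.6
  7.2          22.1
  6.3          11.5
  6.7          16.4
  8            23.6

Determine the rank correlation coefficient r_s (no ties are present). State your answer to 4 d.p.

Rank pH: 7, 1, 2, 3, 6, 4, 5, 8
Rank height: 4, 3, 6, 1, 7, 2, 5, 8
d = rank(pH) − rank(height): 3, -2, -4, 2, -1, 2, 0, 0; Σd² = 38
ρ = 1 − 6Σd² / [n(n²−1)] = 1 − 6×38 / (8×63) = 1 − 228/504 ≈ 0.5476

0.5476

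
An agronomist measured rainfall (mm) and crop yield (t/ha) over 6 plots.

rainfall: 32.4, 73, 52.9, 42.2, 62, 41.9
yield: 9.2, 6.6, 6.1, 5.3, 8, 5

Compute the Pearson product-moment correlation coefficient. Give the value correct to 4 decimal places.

n = 6, Σx = 304.4, Σy = 40.2, Σx² = 16557.62, Σy² = 282.5, Σxy = 2031.73
nΣxy − ΣxΣy = 12190.38 − 12236.88 = -46.5
nΣx² − (Σx)² = 99345.72 − 92659.36 = 6686.36; nΣy² − (Σy)² = 1695 − 1616.04 = 78.96
r = -46.5 / √(6686.36 × 78.96) = -46.5 / 726.6051 ≈ -0.0640

-0.0640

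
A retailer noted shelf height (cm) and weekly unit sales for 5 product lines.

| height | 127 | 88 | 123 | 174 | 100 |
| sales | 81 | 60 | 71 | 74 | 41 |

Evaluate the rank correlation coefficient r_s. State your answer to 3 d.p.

0.800

Rank height: 4, 1, 3, 5, 2
Rank sales: 5, 2, 3, 4, 1
d = rank(height) − rank(sales): -1, -1, 0, 1, 1; Σd² = 4
ρ = 1 − 6Σd² / [n(n²−1)] = 1 − 6×4 / (5×24) = 1 − 24/120 ≈ 0.800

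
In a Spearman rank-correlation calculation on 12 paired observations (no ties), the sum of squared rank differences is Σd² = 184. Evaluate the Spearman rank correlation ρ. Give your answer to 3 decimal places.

0.357

ρ = 1 − 6Σd² / [n(n²−1)] = 1 − 6×184 / (12×143)
  = 1 − 1104/1716 = 1 − 0.6434 ≈ 0.357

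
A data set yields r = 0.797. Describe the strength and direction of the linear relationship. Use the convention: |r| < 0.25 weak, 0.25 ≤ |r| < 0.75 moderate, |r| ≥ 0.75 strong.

r = 0.797 > 0 so the relationship is positive.
|r| = 0.797, which falls in the strong range.

strong positive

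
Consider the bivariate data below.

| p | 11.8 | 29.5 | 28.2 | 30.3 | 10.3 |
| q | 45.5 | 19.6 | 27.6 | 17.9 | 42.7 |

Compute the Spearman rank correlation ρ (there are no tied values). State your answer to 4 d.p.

-0.9000

Rank p: 2, 4, 3, 5, 1
Rank q: 5, 2, 3, 1, 4
d = rank(p) − rank(q): -3, 2, 0, 4, -3; Σd² = 38
ρ = 1 − 6Σd² / [n(n²−1)] = 1 − 6×38 / (5×24) = 1 − 228/120 ≈ -0.9000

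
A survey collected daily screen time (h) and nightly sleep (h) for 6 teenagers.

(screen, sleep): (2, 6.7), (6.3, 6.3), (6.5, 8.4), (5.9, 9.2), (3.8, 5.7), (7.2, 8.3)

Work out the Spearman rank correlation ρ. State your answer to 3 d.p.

0.371

Rank screen: 1, 4, 5, 3, 2, 6
Rank sleep: 3, 2, 5, 6, 1, 4
d = rank(screen) − rank(sleep): -2, 2, 0, -3, 1, 2; Σd² = 22
ρ = 1 − 6Σd² / [n(n²−1)] = 1 − 6×22 / (6×35) = 1 − 132/210 ≈ 0.371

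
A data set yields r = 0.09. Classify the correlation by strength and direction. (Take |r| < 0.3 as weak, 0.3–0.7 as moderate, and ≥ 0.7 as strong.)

r = 0.09 > 0 so the relationship is positive.
|r| = 0.09, which falls in the weak range.

weak positive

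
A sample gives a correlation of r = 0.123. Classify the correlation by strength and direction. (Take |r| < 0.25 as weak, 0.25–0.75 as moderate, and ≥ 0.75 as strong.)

r = 0.123 > 0 so the relationship is positive.
|r| = 0.123, which falls in the weak range.

weak positive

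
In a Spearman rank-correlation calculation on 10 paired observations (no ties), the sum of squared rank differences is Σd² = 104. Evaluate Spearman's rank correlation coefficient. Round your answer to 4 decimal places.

ρ = 1 − 6Σd² / [n(n²−1)] = 1 − 6×104 / (10×99)
  = 1 − 624/990 = 1 − 0.63030 ≈ 0.3697

0.3697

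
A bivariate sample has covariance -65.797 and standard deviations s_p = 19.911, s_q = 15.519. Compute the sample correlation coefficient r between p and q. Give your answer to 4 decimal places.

-0.2129

r = Cov(p,q) / (s_p · s_q) = -65.797 / (19.911 × 15.519)
  = -65.797 / 308.9988 ≈ -0.2129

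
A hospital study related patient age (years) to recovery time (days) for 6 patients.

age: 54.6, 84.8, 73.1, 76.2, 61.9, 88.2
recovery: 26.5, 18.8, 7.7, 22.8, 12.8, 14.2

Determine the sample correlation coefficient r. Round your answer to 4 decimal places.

n = 6, Σx = 438.8, Σy = 102.8, Σx² = 32933.1, Σy² = 2000.3, Σxy = 7386.13
nΣxy − ΣxΣy = 44316.78 − 45108.64 = -791.86
nΣx² − (Σx)² = 197598.6 − 192545.44 = 5053.16; nΣy² − (Σy)² = 12001.8 − 10567.84 = 1433.96
r = -791.86 / √(5053.16 × 1433.96) = -791.86 / 2691.8450 ≈ -0.2942

-0.2942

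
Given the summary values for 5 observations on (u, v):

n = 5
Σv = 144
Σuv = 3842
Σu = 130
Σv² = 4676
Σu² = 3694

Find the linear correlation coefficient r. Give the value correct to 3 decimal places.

0.241

r = (nΣuv − ΣuΣv) / √[(nΣu² − (Σu)²)(nΣv² − (Σv)²)]
Numerator: 5×3842 − 130×144 = 490
Denominator: √[(18470 − 16900)(23380 − 20736)] = √[1570 × 2644] = 2037.4199
r = 490 / 2037.4199 ≈ 0.241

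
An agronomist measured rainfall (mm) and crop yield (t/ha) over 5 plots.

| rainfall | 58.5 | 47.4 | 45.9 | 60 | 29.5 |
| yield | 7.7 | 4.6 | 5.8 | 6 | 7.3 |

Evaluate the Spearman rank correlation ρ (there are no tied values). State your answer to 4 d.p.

0.1000

Rank rainfall: 4, 3, 2, 5, 1
Rank yield: 5, 1, 2, 3, 4
d = rank(rainfall) − rank(yield): -1, 2, 0, 2, -3; Σd² = 18
ρ = 1 − 6Σd² / [n(n²−1)] = 1 − 6×18 / (5×24) = 1 − 108/120 ≈ 0.1000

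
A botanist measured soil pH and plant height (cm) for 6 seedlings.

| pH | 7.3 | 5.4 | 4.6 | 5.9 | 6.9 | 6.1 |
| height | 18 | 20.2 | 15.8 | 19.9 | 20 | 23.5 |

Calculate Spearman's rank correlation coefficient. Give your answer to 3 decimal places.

0.143

Rank pH: 6, 2, 1, 3, 5, 4
Rank height: 2, 5, 1, 3, 4, 6
d = rank(pH) − rank(height): 4, -3, 0, 0, 1, -2; Σd² = 30
ρ = 1 − 6Σd² / [n(n²−1)] = 1 − 6×30 / (6×35) = 1 − 180/210 ≈ 0.143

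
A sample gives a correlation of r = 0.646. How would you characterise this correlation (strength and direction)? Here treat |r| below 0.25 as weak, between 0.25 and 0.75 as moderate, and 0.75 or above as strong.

moderate positive

r = 0.646 > 0 so the relationship is positive.
|r| = 0.646, which falls in the moderate range.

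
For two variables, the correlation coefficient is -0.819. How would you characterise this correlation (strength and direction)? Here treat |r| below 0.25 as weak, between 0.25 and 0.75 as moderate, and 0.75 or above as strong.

r = -0.819 < 0 so the relationship is negative.
|r| = 0.819, which falls in the strong range.

strong negative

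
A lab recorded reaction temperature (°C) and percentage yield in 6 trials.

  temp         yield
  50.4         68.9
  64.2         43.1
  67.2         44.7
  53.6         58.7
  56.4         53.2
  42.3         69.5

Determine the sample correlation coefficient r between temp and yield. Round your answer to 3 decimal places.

-0.948

n = 6, Σx = 334.1, Σy = 338.1, Σx² = 19020.85, Σy² = 19709.09, Σxy = 18330.07
nΣxy − ΣxΣy = 109980.42 − 112959.21 = -2978.79
nΣx² − (Σx)² = 114125.1 − 111622.81 = 2502.29; nΣy² − (Σy)² = 118254.54 − 114311.61 = 3942.93
r = -2978.79 / √(2502.29 × 3942.93) = -2978.79 / 3141.0753 ≈ -0.948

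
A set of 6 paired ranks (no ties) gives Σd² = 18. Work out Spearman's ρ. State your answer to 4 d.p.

ρ = 1 − 6Σd² / [n(n²−1)] = 1 − 6×18 / (6×35)
  = 1 − 108/210 = 1 − 0.51429 ≈ 0.4857

0.4857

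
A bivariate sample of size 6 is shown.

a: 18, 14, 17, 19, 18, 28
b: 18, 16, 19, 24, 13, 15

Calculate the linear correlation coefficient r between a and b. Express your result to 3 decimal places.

n = 6, Σa = 114, Σb = 105, Σa² = 2278, Σb² = 1911, Σab = 1981
nΣab − ΣaΣb = 11886 − 11970 = -84
nΣa² − (Σa)² = 13668 − 12996 = 672; nΣb² − (Σb)² = 11466 − 11025 = 441
r = -84 / √(672 × 441) = -84 / 544.3822 ≈ -0.154

-0.154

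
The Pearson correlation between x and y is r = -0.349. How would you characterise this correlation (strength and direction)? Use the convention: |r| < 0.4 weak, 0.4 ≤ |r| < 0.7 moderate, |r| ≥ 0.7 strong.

weak negative

r = -0.349 < 0 so the relationship is negative.
|r| = 0.349, which falls in the weak range.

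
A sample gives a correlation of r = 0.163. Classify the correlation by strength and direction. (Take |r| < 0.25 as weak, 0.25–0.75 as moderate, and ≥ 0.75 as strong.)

weak positive

r = 0.163 > 0 so the relationship is positive.
|r| = 0.163, which falls in the weak range.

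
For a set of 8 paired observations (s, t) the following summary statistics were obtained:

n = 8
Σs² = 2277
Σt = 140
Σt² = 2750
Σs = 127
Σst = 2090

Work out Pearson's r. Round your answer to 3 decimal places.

r = (nΣst − ΣsΣt) / √[(nΣs² − (Σs)²)(nΣt² − (Σt)²)]
Numerator: 8×2090 − 127×140 = -1060
Denominator: √[(18216 − 16129)(22000 − 19600)] = √[2087 × 2400] = 2238.0349
r = -1060 / 2238.0349 ≈ -0.474

-0.474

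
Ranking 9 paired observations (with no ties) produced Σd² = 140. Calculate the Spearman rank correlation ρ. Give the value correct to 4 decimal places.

ρ = 1 − 6Σd² / [n(n²−1)] = 1 − 6×140 / (9×80)
  = 1 − 840/720 = 1 − 1.16667 ≈ -0.1667

-0.1667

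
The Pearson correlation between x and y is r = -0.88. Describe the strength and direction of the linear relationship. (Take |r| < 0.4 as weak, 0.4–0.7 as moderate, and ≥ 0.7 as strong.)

r = -0.88 < 0 so the relationship is negative.
|r| = 0.88, which falls in the strong range.

strong negative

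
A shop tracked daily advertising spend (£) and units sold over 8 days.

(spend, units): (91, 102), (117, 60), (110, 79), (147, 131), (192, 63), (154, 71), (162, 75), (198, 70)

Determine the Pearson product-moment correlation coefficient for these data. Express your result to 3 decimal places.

-0.313

n = 8, Σx = 1171, Σy = 651, Σx² = 181707, Σy² = 56941, Σxy = 93289
nΣxy − ΣxΣy = 746312 − 762321 = -16009
nΣx² − (Σx)² = 1453656 − 1371241 = 82415; nΣy² − (Σy)² = 455528 − 423801 = 31727
r = -16009 / √(82415 × 31727) = -16009 / 51134.9265 ≈ -0.313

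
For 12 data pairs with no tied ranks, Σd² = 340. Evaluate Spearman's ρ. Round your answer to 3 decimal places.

ρ = 1 − 6Σd² / [n(n²−1)] = 1 − 6×340 / (12×143)
  = 1 − 2040/1716 = 1 − 1.1888 ≈ -0.189

-0.189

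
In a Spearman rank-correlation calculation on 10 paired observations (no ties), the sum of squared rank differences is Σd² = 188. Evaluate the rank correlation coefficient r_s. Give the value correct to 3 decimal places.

ρ = 1 − 6Σd² / [n(n²−1)] = 1 − 6×188 / (10×99)
  = 1 − 1128/990 = 1 − 1.1394 ≈ -0.139

-0.139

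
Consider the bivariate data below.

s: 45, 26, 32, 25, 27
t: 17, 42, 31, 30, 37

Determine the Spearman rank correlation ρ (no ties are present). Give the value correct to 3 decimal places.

Rank s: 5, 2, 4, 1, 3
Rank t: 1, 5, 3, 2, 4
d = rank(s) − rank(t): 4, -3, 1, -1, -1; Σd² = 28
ρ = 1 − 6Σd² / [n(n²−1)] = 1 − 6×28 / (5×24) = 1 − 168/120 ≈ -0.400

-0.400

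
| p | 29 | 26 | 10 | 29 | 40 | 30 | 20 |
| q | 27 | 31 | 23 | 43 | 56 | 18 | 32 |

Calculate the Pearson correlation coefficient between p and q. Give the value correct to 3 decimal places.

0.611

n = 7, Σp = 184, Σq = 230, Σp² = 5358, Σq² = 8552, Σpq = 6486
nΣpq − ΣpΣq = 45402 − 42320 = 3082
nΣp² − (Σp)² = 37506 − 33856 = 3650; nΣq² − (Σq)² = 59864 − 52900 = 6964
r = 3082 / √(3650 × 6964) = 3082 / 5041.6862 ≈ 0.611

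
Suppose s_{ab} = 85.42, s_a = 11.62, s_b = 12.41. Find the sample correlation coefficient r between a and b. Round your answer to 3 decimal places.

0.592

r = Cov(a,b) / (s_a · s_b) = 85.42 / (11.62 × 12.41)
  = 85.42 / 144.2042 ≈ 0.592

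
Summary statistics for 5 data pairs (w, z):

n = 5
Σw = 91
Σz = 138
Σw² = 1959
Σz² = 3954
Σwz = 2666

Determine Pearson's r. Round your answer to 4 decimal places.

0.7364

r = (nΣwz − ΣwΣz) / √[(nΣw² − (Σw)²)(nΣz² − (Σz)²)]
Numerator: 5×2666 − 91×138 = 772
Denominator: √[(9795 − 8281)(19770 − 19044)] = √[1514 × 726] = 1048.4102
r = 772 / 1048.4102 ≈ 0.7364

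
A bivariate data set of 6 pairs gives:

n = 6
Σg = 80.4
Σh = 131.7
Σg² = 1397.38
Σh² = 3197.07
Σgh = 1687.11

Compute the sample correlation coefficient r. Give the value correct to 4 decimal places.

-0.2481

r = (nΣgh − ΣgΣh) / √[(nΣg² − (Σg)²)(nΣh² − (Σh)²)]
Numerator: 6×1687.11 − 80.4×131.7 = -466.02
Denominator: √[(8384.28 − 6464.16)(19182.42 − 17344.89)] = √[1920.12 × 1837.53] = 1878.3711
r = -466.02 / 1878.3711 ≈ -0.2481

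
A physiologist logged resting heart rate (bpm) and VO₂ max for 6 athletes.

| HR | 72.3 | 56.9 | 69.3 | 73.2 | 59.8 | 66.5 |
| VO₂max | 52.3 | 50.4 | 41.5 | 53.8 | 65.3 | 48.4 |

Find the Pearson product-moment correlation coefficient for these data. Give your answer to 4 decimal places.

n = 6, Σx = 398, Σy = 311.7, Σx² = 26623.92, Σy² = 16498.79, Σxy = 20586.7
nΣxy − ΣxΣy = 123520.2 − 124056.6 = -536.4
nΣx² − (Σx)² = 159743.52 − 158404 = 1339.52; nΣy² − (Σy)² = 98992.74 − 97156.89 = 1835.85
r = -536.4 / √(1339.52 × 1835.85) = -536.4 / 1568.1702 ≈ -0.3421

-0.3421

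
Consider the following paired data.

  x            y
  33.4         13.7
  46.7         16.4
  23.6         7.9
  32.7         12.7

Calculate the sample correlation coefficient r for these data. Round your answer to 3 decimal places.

0.952

n = 4, Σx = 136.4, Σy = 50.7, Σx² = 4922.7, Σy² = 680.35, Σxy = 1825.19
nΣxy − ΣxΣy = 7300.76 − 6915.48 = 385.28
nΣx² − (Σx)² = 19690.8 − 18604.96 = 1085.84; nΣy² − (Σy)² = 2721.4 − 2570.49 = 150.91
r = 385.28 / √(1085.84 × 150.91) = 385.28 / 404.8013 ≈ 0.952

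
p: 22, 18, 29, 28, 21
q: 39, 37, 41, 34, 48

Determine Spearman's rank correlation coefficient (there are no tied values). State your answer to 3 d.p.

Rank p: 3, 1, 5, 4, 2
Rank q: 3, 2, 4, 1, 5
d = rank(p) − rank(q): 0, -1, 1, 3, -3; Σd² = 20
ρ = 1 − 6Σd² / [n(n²−1)] = 1 − 6×20 / (5×24) = 1 − 120/120 ≈ 0.000

0.000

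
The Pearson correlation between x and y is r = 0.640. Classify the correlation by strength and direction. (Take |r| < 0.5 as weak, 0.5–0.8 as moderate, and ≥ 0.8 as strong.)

r = 0.640 > 0 so the relationship is positive.
|r| = 0.640, which falls in the moderate range.

moderate positive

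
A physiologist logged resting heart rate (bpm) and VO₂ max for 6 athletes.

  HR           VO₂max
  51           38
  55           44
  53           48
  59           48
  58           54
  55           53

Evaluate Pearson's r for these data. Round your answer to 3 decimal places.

0.660

n = 6, Σx = 331, Σy = 285, Σx² = 18305, Σy² = 13713, Σxy = 15781
nΣxy − ΣxΣy = 94686 − 94335 = 351
nΣx² − (Σx)² = 109830 − 109561 = 269; nΣy² − (Σy)² = 82278 − 81225 = 1053
r = 351 / √(269 × 1053) = 351 / 532.2189 ≈ 0.660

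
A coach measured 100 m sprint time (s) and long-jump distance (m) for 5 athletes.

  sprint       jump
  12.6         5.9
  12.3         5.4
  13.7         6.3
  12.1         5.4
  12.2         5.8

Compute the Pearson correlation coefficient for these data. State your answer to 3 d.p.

0.876

n = 5, Σx = 62.9, Σy = 28.8, Σx² = 792.99, Σy² = 166.46, Σxy = 363.17
nΣxy − ΣxΣy = 1815.85 − 1811.52 = 4.33
nΣx² − (Σx)² = 3964.95 − 3956.41 = 8.54; nΣy² − (Σy)² = 832.3 − 829.44 = 2.86
r = 4.33 / √(8.54 × 2.86) = 4.33 / 4.9421 ≈ 0.876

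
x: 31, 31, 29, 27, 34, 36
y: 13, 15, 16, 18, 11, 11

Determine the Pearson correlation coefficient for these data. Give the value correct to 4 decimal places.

n = 6, Σx = 188, Σy = 84, Σx² = 5944, Σy² = 1216, Σxy = 2588
nΣxy − ΣxΣy = 15528 − 15792 = -264
nΣx² − (Σx)² = 35664 − 35344 = 320; nΣy² − (Σy)² = 7296 − 7056 = 240
r = -264 / √(320 × 240) = -264 / 277.1281 ≈ -0.9526

-0.9526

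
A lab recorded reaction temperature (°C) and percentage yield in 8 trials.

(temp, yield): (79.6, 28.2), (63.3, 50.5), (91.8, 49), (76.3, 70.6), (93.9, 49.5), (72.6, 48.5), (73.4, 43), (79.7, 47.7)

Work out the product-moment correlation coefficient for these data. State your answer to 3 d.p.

n = 8, Σx = 630.6, Σy = 387, Σx² = 50419.6, Σy² = 19657.64, Σxy = 30453.39
nΣxy − ΣxΣy = 243627.12 − 244042.2 = -415.08
nΣx² − (Σx)² = 403356.8 − 397656.36 = 5700.44; nΣy² − (Σy)² = 157261.12 − 149769 = 7492.12
r = -415.08 / √(5700.44 × 7492.12) = -415.08 / 6535.1649 ≈ -0.064

-0.064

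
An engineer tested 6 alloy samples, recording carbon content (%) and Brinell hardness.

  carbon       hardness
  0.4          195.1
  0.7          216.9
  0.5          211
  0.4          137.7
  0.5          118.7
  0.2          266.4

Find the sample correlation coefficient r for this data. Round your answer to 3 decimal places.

-0.280

n = 6, Σx = 2.7, Σy = 1145.8, Σx² = 1.35, Σy² = 233650.56, Σxy = 503.08
nΣxy − ΣxΣy = 3018.48 − 3093.66 = -75.18
nΣx² − (Σx)² = 8.1 − 7.29 = 0.81; nΣy² − (Σy)² = 1401903.36 − 1312857.64 = 89045.72
r = -75.18 / √(0.81 × 89045.72) = -75.18 / 268.5648 ≈ -0.280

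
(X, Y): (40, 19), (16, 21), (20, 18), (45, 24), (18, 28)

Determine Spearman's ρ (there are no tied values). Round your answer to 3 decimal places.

Rank X: 4, 1, 3, 5, 2
Rank Y: 2, 3, 1, 4, 5
d = rank(X) − rank(Y): 2, -2, 2, 1, -3; Σd² = 22
ρ = 1 − 6Σd² / [n(n²−1)] = 1 − 6×22 / (5×24) = 1 − 132/120 ≈ -0.100

-0.100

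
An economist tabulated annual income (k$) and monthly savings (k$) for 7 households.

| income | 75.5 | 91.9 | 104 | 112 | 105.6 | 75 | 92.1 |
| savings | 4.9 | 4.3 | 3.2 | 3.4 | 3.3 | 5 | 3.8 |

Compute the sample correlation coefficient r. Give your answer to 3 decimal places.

-0.953

n = 7, Σx = 656.1, Σy = 27.9, Σx² = 62764.63, Σy² = 114.63, Σxy = 2552.18
nΣxy − ΣxΣy = 17865.26 − 18305.19 = -439.93
nΣx² − (Σx)² = 439352.41 − 430467.21 = 8885.2; nΣy² − (Σy)² = 802.41 − 778.41 = 24
r = -439.93 / √(8885.2 × 24) = -439.93 / 461.7844 ≈ -0.953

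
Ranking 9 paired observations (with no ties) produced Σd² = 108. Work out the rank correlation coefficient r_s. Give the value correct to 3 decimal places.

ρ = 1 − 6Σd² / [n(n²−1)] = 1 − 6×108 / (9×80)
  = 1 − 648/720 = 1 − 0.9000 ≈ 0.100

0.100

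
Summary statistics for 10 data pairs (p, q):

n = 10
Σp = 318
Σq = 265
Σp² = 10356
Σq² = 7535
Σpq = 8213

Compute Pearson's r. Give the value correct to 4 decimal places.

r = (nΣpq − ΣpΣq) / √[(nΣp² − (Σp)²)(nΣq² − (Σq)²)]
Numerator: 10×8213 − 318×265 = -2140
Denominator: √[(103560 − 101124)(75350 − 70225)] = √[2436 × 5125] = 3533.3412
r = -2140 / 3533.3412 ≈ -0.6057

-0.6057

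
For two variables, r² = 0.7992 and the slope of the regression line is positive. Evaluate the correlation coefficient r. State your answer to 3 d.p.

|r| = √0.7992 = 0.894
The association is positive, so r = 0.894.

0.894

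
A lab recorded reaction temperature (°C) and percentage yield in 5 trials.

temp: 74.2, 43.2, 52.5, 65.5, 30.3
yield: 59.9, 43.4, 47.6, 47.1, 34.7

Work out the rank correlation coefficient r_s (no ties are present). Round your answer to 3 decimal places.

0.900

Rank temp: 5, 2, 3, 4, 1
Rank yield: 5, 2, 4, 3, 1
d = rank(temp) − rank(yield): 0, 0, -1, 1, 0; Σd² = 2
ρ = 1 − 6Σd² / [n(n²−1)] = 1 − 6×2 / (5×24) = 1 − 12/120 ≈ 0.900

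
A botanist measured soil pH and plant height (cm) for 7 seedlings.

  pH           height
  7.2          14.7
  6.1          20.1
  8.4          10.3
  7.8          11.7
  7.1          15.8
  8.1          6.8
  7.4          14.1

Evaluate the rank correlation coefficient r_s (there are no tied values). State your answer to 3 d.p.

-0.964

Rank pH: 3, 1, 7, 5, 2, 6, 4
Rank height: 5, 7, 2, 3, 6, 1, 4
d = rank(pH) − rank(height): -2, -6, 5, 2, -4, 5, 0; Σd² = 110
ρ = 1 − 6Σd² / [n(n²−1)] = 1 − 6×110 / (7×48) = 1 − 660/336 ≈ -0.964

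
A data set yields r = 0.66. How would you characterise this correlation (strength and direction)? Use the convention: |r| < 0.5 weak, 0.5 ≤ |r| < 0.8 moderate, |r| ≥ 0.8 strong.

moderate positive

r = 0.66 > 0 so the relationship is positive.
|r| = 0.66, which falls in the moderate range.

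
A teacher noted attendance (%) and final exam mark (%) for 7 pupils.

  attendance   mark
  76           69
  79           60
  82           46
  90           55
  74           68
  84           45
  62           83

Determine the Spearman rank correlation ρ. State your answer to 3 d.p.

Rank attendance: 3, 4, 5, 7, 2, 6, 1
Rank mark: 6, 4, 2, 3, 5, 1, 7
d = rank(attendance) − rank(mark): -3, 0, 3, 4, -3, 5, -6; Σd² = 104
ρ = 1 − 6Σd² / [n(n²−1)] = 1 − 6×104 / (7×48) = 1 − 624/336 ≈ -0.857

-0.857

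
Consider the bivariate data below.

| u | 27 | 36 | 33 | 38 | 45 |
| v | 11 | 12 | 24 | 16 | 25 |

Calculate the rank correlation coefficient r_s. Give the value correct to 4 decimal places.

Rank u: 1, 3, 2, 4, 5
Rank v: 1, 2, 4, 3, 5
d = rank(u) − rank(v): 0, 1, -2, 1, 0; Σd² = 6
ρ = 1 − 6Σd² / [n(n²−1)] = 1 − 6×6 / (5×24) = 1 − 36/120 ≈ 0.7000

0.7000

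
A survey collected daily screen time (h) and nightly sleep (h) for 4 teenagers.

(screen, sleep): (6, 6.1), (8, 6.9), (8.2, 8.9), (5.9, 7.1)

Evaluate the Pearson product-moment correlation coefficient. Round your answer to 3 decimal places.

0.667

n = 4, Σx = 28.1, Σy = 29, Σx² = 202.05, Σy² = 214.44, Σxy = 206.67
nΣxy − ΣxΣy = 826.68 − 814.9 = 11.78
nΣx² − (Σx)² = 808.2 − 789.61 = 18.59; nΣy² − (Σy)² = 857.76 − 841 = 16.76
r = 11.78 / √(18.59 × 16.76) = 11.78 / 17.6513 ≈ 0.667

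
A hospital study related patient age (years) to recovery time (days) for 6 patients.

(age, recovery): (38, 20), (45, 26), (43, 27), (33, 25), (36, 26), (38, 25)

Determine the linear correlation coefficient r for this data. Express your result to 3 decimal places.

0.287

n = 6, Σx = 233, Σy = 149, Σx² = 9147, Σy² = 3731, Σxy = 5802
nΣxy − ΣxΣy = 34812 − 34717 = 95
nΣx² − (Σx)² = 54882 − 54289 = 593; nΣy² − (Σy)² = 22386 − 22201 = 185
r = 95 / √(593 × 185) = 95 / 331.2175 ≈ 0.287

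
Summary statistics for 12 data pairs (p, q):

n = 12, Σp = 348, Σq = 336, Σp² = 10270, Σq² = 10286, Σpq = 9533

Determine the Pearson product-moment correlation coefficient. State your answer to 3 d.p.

-0.534

r = (nΣpq − ΣpΣq) / √[(nΣp² − (Σp)²)(nΣq² − (Σq)²)]
Numerator: 12×9533 − 348×336 = -2532
Denominator: √[(123240 − 121104)(123432 − 112896)] = √[2136 × 10536] = 4743.9325
r = -2532 / 4743.9325 ≈ -0.534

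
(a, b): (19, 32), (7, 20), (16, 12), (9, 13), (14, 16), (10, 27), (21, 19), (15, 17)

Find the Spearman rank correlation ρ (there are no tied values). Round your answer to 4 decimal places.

Rank a: 7, 1, 6, 2, 4, 3, 8, 5
Rank b: 8, 6, 1, 2, 3, 7, 5, 4
d = rank(a) − rank(b): -1, -5, 5, 0, 1, -4, 3, 1; Σd² = 78
ρ = 1 − 6Σd² / [n(n²−1)] = 1 − 6×78 / (8×63) = 1 − 468/504 ≈ 0.0714

0.0714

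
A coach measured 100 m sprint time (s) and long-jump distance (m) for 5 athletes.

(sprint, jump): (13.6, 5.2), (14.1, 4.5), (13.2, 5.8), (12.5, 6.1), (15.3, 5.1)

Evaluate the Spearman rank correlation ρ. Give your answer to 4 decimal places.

-0.9000

Rank sprint: 3, 4, 2, 1, 5
Rank jump: 3, 1, 4, 5, 2
d = rank(sprint) − rank(jump): 0, 3, -2, -4, 3; Σd² = 38
ρ = 1 − 6Σd² / [n(n²−1)] = 1 − 6×38 / (5×24) = 1 − 228/120 ≈ -0.9000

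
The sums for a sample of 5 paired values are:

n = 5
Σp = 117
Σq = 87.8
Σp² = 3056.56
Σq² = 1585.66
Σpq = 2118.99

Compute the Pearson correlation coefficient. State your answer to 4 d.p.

0.5450

r = (nΣpq − ΣpΣq) / √[(nΣp² − (Σp)²)(nΣq² − (Σq)²)]
Numerator: 5×2118.99 − 117×87.8 = 322.35
Denominator: √[(15282.8 − 13689)(7928.3 − 7708.84)] = √[1593.8 × 219.46] = 591.4181
r = 322.35 / 591.4181 ≈ 0.5450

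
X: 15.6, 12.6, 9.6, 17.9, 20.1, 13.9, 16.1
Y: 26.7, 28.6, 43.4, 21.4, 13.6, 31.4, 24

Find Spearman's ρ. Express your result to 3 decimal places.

Rank X: 4, 2, 1, 6, 7, 3, 5
Rank Y: 4, 5, 7, 2, 1, 6, 3
d = rank(X) − rank(Y): 0, -3, -6, 4, 6, -3, 2; Σd² = 110
ρ = 1 − 6Σd² / [n(n²−1)] = 1 − 6×110 / (7×48) = 1 − 660/336 ≈ -0.964

-0.964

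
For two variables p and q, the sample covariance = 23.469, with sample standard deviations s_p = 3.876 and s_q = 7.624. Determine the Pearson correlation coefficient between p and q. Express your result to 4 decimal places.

r = Cov(p,q) / (s_p · s_q) = 23.469 / (3.876 × 7.624)
  = 23.469 / 29.5506 ≈ 0.7942

0.7942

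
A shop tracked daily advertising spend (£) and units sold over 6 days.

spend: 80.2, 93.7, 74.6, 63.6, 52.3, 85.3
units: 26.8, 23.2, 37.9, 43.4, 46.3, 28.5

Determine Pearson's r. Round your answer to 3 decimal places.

n = 6, Σx = 449.7, Σy = 206.1, Σx² = 34833.23, Σy² = 7532.39, Σxy = 14763.32
nΣxy − ΣxΣy = 88579.92 − 92683.17 = -4103.25
nΣx² − (Σx)² = 208999.38 − 202230.09 = 6769.29; nΣy² − (Σy)² = 45194.34 − 42477.21 = 2717.13
r = -4103.25 / √(6769.29 × 2717.13) = -4103.25 / 4288.7109 ≈ -0.957

-0.957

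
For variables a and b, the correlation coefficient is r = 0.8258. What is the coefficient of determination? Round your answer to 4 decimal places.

0.6819

r² = (0.8258)² = 0.6819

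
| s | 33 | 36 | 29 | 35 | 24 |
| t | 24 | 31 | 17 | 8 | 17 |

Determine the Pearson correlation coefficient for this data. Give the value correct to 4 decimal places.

n = 5, Σs = 157, Σt = 97, Σs² = 5027, Σt² = 2179, Σst = 3089
nΣst − ΣsΣt = 15445 − 15229 = 216
nΣs² − (Σs)² = 25135 − 24649 = 486; nΣt² − (Σt)² = 10895 − 9409 = 1486
r = 216 / √(486 × 1486) = 216 / 849.8212 ≈ 0.2542

0.2542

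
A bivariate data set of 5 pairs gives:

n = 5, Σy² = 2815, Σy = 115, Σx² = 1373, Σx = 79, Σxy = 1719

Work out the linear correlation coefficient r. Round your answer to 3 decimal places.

r = (nΣxy − ΣxΣy) / √[(nΣx² − (Σx)²)(nΣy² − (Σy)²)]
Numerator: 5×1719 − 79×115 = -490
Denominator: √[(6865 − 6241)(14075 − 13225)] = √[624 × 850] = 728.2857
r = -490 / 728.2857 ≈ -0.673

-0.673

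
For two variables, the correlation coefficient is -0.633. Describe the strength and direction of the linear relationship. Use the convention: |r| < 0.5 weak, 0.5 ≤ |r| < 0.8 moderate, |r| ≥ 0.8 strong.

moderate negative

r = -0.633 < 0 so the relationship is negative.
|r| = 0.633, which falls in the moderate range.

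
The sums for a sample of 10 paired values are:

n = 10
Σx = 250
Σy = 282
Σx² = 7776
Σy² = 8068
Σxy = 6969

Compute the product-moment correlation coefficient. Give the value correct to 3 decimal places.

r = (nΣxy − ΣxΣy) / √[(nΣx² − (Σx)²)(nΣy² − (Σy)²)]
Numerator: 10×6969 − 250×282 = -810
Denominator: √[(77760 − 62500)(80680 − 79524)] = √[15260 × 1156] = 4200.0667
r = -810 / 4200.0667 ≈ -0.193

-0.193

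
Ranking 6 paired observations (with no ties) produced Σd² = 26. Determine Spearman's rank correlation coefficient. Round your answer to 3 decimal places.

ρ = 1 − 6Σd² / [n(n²−1)] = 1 − 6×26 / (6×35)
  = 1 − 156/210 = 1 − 0.7429 ≈ 0.257

0.257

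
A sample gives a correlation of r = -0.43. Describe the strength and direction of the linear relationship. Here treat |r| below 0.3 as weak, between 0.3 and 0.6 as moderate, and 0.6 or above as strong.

r = -0.43 < 0 so the relationship is negative.
|r| = 0.43, which falls in the moderate range.

moderate negative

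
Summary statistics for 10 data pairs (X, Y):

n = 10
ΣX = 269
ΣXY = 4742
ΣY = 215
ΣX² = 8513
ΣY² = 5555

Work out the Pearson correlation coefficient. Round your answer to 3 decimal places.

-0.954

r = (nΣXY − ΣXΣY) / √[(nΣX² − (ΣX)²)(nΣY² − (ΣY)²)]
Numerator: 10×4742 − 269×215 = -10415
Denominator: √[(85130 − 72361)(55550 − 46225)] = √[12769 × 9325] = 10911.9625
r = -10415 / 10911.9625 ≈ -0.954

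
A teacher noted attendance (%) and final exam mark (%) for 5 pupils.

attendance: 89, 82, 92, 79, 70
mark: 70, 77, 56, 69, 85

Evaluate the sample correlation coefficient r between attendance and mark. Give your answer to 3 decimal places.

-0.858

n = 5, Σx = 412, Σy = 357, Σx² = 34250, Σy² = 25951, Σxy = 29097
nΣxy − ΣxΣy = 145485 − 147084 = -1599
nΣx² − (Σx)² = 171250 − 169744 = 1506; nΣy² − (Σy)² = 129755 − 127449 = 2306
r = -1599 / √(1506 × 2306) = -1599 / 1863.5547 ≈ -0.858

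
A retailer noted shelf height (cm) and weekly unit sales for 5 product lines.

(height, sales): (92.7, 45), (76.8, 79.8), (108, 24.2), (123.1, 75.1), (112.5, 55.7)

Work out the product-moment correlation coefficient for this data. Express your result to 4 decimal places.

-0.1753

n = 5, Σx = 513.1, Σy = 279.8, Σx² = 53965.39, Σy² = 17721.18, Σxy = 28424.8
nΣxy − ΣxΣy = 142124 − 143565.38 = -1441.38
nΣx² − (Σx)² = 269826.95 − 263271.61 = 6555.34; nΣy² − (Σy)² = 88605.9 − 78288.04 = 10317.86
r = -1441.38 / √(6555.34 × 10317.86) = -1441.38 / 8224.1766 ≈ -0.1753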